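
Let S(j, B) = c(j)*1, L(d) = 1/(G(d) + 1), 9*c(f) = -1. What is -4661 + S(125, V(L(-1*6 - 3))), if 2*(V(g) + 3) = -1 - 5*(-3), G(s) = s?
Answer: -41950/9 ≈ -4661.1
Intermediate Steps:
c(f) = -⅑ (c(f) = (⅑)*(-1) = -⅑)
L(d) = 1/(1 + d) (L(d) = 1/(d + 1) = 1/(1 + d))
V(g) = 4 (V(g) = -3 + (-1 - 5*(-3))/2 = -3 + (-1 + 15)/2 = -3 + (½)*14 = -3 + 7 = 4)
S(j, B) = -⅑ (S(j, B) = -⅑*1 = -⅑)
-4661 + S(125, V(L(-1*6 - 3))) = -4661 - ⅑ = -41950/9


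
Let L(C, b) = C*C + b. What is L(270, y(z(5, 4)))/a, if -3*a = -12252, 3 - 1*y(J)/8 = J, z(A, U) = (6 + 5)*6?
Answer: 18099/1021 ≈ 17.727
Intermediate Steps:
z(A, U) = 66 (z(A, U) = 11*6 = 66)
y(J) = 24 - 8*J
a = 4084 (a = -⅓*(-12252) = 4084)
L(C, b) = b + C² (L(C, b) = C² + b = b + C²)
L(270, y(z(5, 4)))/a = ((24 - 8*66) + 270²)/4084 = ((24 - 528) + 72900)*(1/4084) = (-504 + 72900)*(1/4084) = 72396*(1/4084) = 18099/1021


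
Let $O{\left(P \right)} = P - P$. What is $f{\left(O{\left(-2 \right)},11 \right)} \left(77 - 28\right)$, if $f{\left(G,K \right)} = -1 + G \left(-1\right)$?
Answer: $-49$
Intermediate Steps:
$O{\left(P \right)} = 0$
$f{\left(G,K \right)} = -1 - G$
$f{\left(O{\left(-2 \right)},11 \right)} \left(77 - 28\right) = \left(-1 - 0\right) \left(77 - 28\right) = \left(-1 + 0\right) 49 = \left(-1\right) 49 = -49$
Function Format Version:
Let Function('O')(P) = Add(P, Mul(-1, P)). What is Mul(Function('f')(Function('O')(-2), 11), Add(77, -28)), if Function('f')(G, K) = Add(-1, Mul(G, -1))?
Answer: -49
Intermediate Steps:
Function('O')(P) = 0
Function('f')(G, K) = Add(-1, Mul(-1, G))
Mul(Function('f')(Function('O')(-2), 11), Add(77, -28)) = Mul(Add(-1, Mul(-1, 0)), Add(77, -28)) = Mul(Add(-1, 0), 49) = Mul(-1, 49) = -49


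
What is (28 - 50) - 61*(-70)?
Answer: 4248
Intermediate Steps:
(28 - 50) - 61*(-70) = -22 + 4270 = 4248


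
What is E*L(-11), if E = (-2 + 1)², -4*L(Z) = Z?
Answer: 11/4 ≈ 2.7500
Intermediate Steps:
L(Z) = -Z/4
E = 1 (E = (-1)² = 1)
E*L(-11) = 1*(-¼*(-11)) = 1*(11/4) = 11/4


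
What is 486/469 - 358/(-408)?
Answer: 183095/95676 ≈ 1.9137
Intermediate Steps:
486/469 - 358/(-408) = 486*(1/469) - 358*(-1/408) = 486/469 + 179/204 = 183095/95676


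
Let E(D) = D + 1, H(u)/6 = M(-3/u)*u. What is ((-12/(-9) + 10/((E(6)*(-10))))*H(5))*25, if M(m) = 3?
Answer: 18750/7 ≈ 2678.6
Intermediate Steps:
H(u) = 18*u (H(u) = 6*(3*u) = 18*u)
E(D) = 1 + D
((-12/(-9) + 10/((E(6)*(-10))))*H(5))*25 = ((-12/(-9) + 10/(((1 + 6)*(-10))))*(18*5))*25 = ((-12*(-1/9) + 10/((7*(-10))))*90)*25 = ((4/3 + 10/(-70))*90)*25 = ((4/3 + 10*(-1/70))*90)*25 = ((4/3 - 1/7)*90)*25 = ((25/21)*90)*25 = (750/7)*25 = 18750/7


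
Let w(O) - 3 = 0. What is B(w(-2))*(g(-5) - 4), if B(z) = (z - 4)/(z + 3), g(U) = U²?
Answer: -7/2 ≈ -3.5000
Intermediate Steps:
w(O) = 3 (w(O) = 3 + 0 = 3)
B(z) = (-4 + z)/(3 + z)
B(w(-2))*(g(-5) - 4) = ((-4 + 3)/(3 + 3))*((-5)² - 4) = (-1/6)*(25 - 4) = ((⅙)*(-1))*21 = -⅙*21 = -7/2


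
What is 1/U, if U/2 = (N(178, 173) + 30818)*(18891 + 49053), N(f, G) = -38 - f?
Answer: 1/4158444576 ≈ 2.4047e-10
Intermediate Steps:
U = 4158444576 (U = 2*(((-38 - 1*178) + 30818)*(18891 + 49053)) = 2*(((-38 - 178) + 30818)*67944) = 2*((-216 + 30818)*67944) = 2*(30602*67944) = 2*2079222288 = 4158444576)
1/U = 1/4158444576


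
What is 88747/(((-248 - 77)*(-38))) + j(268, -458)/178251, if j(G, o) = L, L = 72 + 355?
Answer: 15824514947/2201399850 ≈ 7.1884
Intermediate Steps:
L = 427
j(G, o) = 427
88747/(((-248 - 77)*(-38))) + j(268, -458)/178251 = 88747/(((-248 - 77)*(-38))) + 427/178251 = 88747/((-325*(-38))) + 427*(1/178251) = 88747/12350 + 427/178251 = 15824514947/2201399850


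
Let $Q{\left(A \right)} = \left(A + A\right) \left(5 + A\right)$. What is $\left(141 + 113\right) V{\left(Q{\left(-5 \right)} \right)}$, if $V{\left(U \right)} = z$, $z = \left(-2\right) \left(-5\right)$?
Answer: $2540$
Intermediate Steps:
$z = 10$
$Q{\left(A \right)} = 2 A \left(5 + A\right)$
$V{\left(U \right)} = 10$
$\left(141 + 113\right) V{\left(Q{\left(-5 \right)} \right)} = \left(141 + 113\right) 10 = 254 \cdot 10 = 2540$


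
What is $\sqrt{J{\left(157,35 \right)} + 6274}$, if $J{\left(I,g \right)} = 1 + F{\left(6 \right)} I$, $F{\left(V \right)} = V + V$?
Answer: $\sqrt{8159} \approx 90.327$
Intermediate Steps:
$F{\left(V \right)} = 2 V$
$J{\left(I,g \right)} = 1 + 12 I$ ($J{\left(I,g \right)} = 1 + 2 \cdot 6 I = 1 + 12 I$)
$\sqrt{J{\left(157,35 \right)} + 6274} = \sqrt{\left(1 + 12 \cdot 157\right) + 6274} = \sqrt{\left(1 + 1884\right) + 6274} = \sqrt{1885 + 6274} = \sqrt{8159}$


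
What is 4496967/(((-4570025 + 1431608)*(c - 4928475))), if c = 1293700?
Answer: 499663/1267493294575 ≈ 3.9421e-7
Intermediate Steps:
4496967/(((-4570025 + 1431608)*(c - 4928475))) = 4496967/(((-4570025 + 1431608)*(1293700 - 4928475))) = 4496967/((-3138417*(-3634775))) = 4496967/11407439651175 = 4496967*(1/11407439651175) = 499663/1267493294575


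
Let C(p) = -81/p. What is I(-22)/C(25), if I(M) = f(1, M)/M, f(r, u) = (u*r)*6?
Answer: -50/27 ≈ -1.8519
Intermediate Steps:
f(r, u) = 6*r*u (f(r, u) = (r*u)*6 = 6*r*u)
I(M) = 6 (I(M) = (6*1*M)/M = (6*M)/M = 6)
I(-22)/C(25) = 6/((-81/25)) = 6/((-81*1/25)) = 6/(-81/25) = 6*(-25/81) = -50/27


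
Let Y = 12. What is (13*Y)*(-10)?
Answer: -1560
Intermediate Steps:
(13*Y)*(-10) = (13*12)*(-10) = 156*(-10) = -1560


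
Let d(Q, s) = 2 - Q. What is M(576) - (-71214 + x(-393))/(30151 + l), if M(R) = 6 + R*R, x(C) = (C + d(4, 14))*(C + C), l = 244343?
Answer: 15178654842/45749 ≈ 3.3178e+5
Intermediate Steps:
x(C) = 2*C*(-2 + C) (x(C) = (C + (2 - 1*4))*(C + C) = (C + (2 - 4))*(2*C) = (C - 2)*(2*C) = (-2 + C)*(2*C) = 2*C*(-2 + C))
M(R) = 6 + R²
M(576) - (-71214 + x(-393))/(30151 + l) = (6 + 576²) - (-71214 + 2*(-393)*(-2 - 393))/(30151 + 244343) = (6 + 331776) - (-71214 + 2*(-393)*(-395))/274494 = 331782 - (-71214 + 310470)/274494 = 331782 - 239256/274494 = 331782 - 1*39876/45749 = 331782 - 39876/45749 = 15178654842/45749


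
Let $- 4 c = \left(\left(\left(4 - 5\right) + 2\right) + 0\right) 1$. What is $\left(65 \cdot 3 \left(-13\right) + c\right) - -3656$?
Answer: $\frac{4483}{4} \approx 1120.8$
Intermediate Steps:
$c = - \frac{1}{4}$ ($c = - \frac{\left(\left(\left(4 - 5\right) + 2\right) + 0\right) 1}{4} = - \frac{\left(\left(-1 + 2\right) + 0\right) 1}{4} = - \frac{\left(1 + 0\right) 1}{4} = - \frac{1 \cdot 1}{4} = \left(- \frac{1}{4}\right) 1 = - \frac{1}{4} \approx -0.25$)
$\left(65 \cdot 3 \left(-13\right) + c\right) - -3656 = \left(65 \cdot 3 \left(-13\right) - \frac{1}{4}\right) - -3656 = \left(65 \left(-39\right) - \frac{1}{4}\right) + 3656 = \left(-2535 - \frac{1}{4}\right) + 3656 = - \frac{10141}{4} + 3656 = \frac{4483}{4}$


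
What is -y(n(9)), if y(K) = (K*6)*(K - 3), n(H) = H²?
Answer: -37908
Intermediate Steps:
y(K) = 6*K*(-3 + K) (y(K) = (6*K)*(-3 + K) = 6*K*(-3 + K))
-y(n(9)) = -6*9²*(-3 + 9²) = -6*81*(-3 + 81) = -6*81*78 = -1*37908 = -37908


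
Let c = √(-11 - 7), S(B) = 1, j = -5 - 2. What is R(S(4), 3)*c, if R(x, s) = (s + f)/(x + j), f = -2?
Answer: -I*√2/2 ≈ -0.70711*I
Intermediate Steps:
j = -7
R(x, s) = (-2 + s)/(-7 + x) (R(x, s) = (s - 2)/(x - 7) = (-2 + s)/(-7 + x))
c = 3*I*√2 (c = √(-18) = 3*I*√2 ≈ 4.2426*I)
R(S(4), 3)*c = ((-2 + 3)/(-7 + 1))*(3*I*√2) = (1/(-6))*(3*I*√2) = (-⅙*1)*(3*I*√2) = -I*√2/2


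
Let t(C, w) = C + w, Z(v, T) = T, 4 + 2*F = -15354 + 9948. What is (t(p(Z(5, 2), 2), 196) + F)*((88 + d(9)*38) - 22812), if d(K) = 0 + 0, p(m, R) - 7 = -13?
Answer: 57150860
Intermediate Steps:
F = -2705 (F = -2 + (-15354 + 9948)/2 = -2 + (½)*(-5406) = -2 - 2703 = -2705)
p(m, R) = -6 (p(m, R) = 7 - 13 = -6)
d(K) = 0
(t(p(Z(5, 2), 2), 196) + F)*((88 + d(9)*38) - 22812) = ((-6 + 196) - 2705)*((88 + 0*38) - 22812) = (190 - 2705)*((88 + 0) - 22812) = -2515*(88 - 22812) = -2515*(-22724) = 57150860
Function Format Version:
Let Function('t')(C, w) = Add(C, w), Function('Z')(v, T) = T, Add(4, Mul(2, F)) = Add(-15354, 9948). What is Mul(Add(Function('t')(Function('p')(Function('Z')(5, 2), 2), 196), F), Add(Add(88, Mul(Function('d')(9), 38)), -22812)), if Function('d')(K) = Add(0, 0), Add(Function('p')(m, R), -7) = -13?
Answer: 57150860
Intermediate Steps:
F = -2705 (F = Add(-2, Mul(Rational(1, 2), Add(-15354, 9948))) = Add(-2, Mul(Rational(1, 2), -5406)) = Add(-2, -2703) = -2705)
Function('p')(m, R) = -6 (Function('p')(m, R) = Add(7, -13) = -6)
Function('d')(K) = 0
Mul(Add(Function('t')(Function('p')(Function('Z')(5, 2), 2), 196), F), Add(Add(88, Mul(Function('d')(9), 38)), -22812)) = Mul(Add(Add(-6, 196), -2705), Add(Add(88, Mul(0, 38)), -22812)) = Mul(Add(190, -2705), Add(Add(88, 0), -22812)) = Mul(-2515, Add(88, -22812)) = Mul(-2515, -22724) = 57150860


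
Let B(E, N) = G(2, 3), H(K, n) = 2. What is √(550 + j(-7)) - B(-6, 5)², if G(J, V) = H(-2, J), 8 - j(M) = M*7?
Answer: -4 + √607 ≈ 20.637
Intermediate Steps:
j(M) = 8 - 7*M (j(M) = 8 - M*7 = 8 - 7*M)
G(J, V) = 2
B(E, N) = 2
√(550 + j(-7)) - B(-6, 5)² = √(550 + (8 - 7*(-7))) - 1*2² = √(550 + (8 + 49)) - 1*4 = √(550 + 57) - 4 = √607 - 4 = -4 + √607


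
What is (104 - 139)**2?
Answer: 1225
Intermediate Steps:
(104 - 139)**2 = (-35)**2 = 1225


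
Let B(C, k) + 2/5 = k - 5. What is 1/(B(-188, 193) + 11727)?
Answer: 5/59573 ≈ 8.3931e-5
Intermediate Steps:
B(C, k) = -27/5 + k (B(C, k) = -⅖ + (k - 5) = -⅖ + (-5 + k) = -27/5 + k)
1/(B(-188, 193) + 11727) = 1/((-27/5 + 193) + 11727) = 1/(938/5 + 11727) = 1/(59573/5) = 5/59573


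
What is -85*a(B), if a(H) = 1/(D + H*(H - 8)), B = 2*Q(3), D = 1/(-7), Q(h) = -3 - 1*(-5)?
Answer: 595/113 ≈ 5.2655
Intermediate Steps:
Q(h) = 2 (Q(h) = -3 + 5 = 2)
D = -1/7 ≈ -0.14286
B = 4 (B = 2*2 = 4)
a(H) = 1/(-1/7 + H*(-8 + H)) (a(H) = 1/(-1/7 + H*(H - 8)) = 1/(-1/7 + H*(-8 + H)))
-85*a(B) = -595/(-1 - 56*4 + 7*4**2) = -595/(-1 - 224 + 7*16) = -595/(-1 - 224 + 112) = -595/(-113) = -595*(-1)/113 = -85*(-7/113) = 595/113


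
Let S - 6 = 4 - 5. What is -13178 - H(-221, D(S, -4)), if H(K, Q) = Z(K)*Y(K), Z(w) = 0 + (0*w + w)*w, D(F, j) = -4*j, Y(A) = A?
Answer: 10780683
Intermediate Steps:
S = 5 (S = 6 + (4 - 5) = 6 - 1 = 5)
Z(w) = w² (Z(w) = 0 + (0 + w)*w = 0 + w*w = 0 + w² = w²)
H(K, Q) = K³ (H(K, Q) = K²*K = K³)
-13178 - H(-221, D(S, -4)) = -13178 - 1*(-221)³ = -13178 - 1*(-10793861) = -13178 + 10793861 = 10780683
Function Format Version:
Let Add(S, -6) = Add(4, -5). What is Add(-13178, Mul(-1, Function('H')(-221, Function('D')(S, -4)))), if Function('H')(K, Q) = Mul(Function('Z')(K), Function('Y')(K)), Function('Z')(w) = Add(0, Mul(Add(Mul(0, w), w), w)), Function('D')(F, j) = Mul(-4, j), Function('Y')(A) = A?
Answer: 10780683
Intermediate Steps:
S = 5 (S = Add(6, Add(4, -5)) = Add(6, -1) = 5)
Function('Z')(w) = Pow(w, 2) (Function('Z')(w) = Add(0, Mul(Add(0, w), w)) = Add(0, Mul(w, w)) = Add(0, Pow(w, 2)) = Pow(w, 2))
Function('H')(K, Q) = Pow(K, 3) (Function('H')(K, Q) = Mul(Pow(K, 2), K) = Pow(K, 3))
Add(-13178, Mul(-1, Function('H')(-221, Function('D')(S, -4)))) = Add(-13178, Mul(-1, Pow(-221, 3))) = Add(-13178, Mul(-1, -10793861)) = Add(-13178, 10793861) = 10780683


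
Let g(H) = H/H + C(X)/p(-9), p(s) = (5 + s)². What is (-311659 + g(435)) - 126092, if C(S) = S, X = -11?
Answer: -7004011/16 ≈ -4.3775e+5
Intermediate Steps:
g(H) = 5/16 (g(H) = H/H - 11/(5 - 9)² = 1 - 11/((-4)²) = 1 - 11/16 = 5/16)
(-311659 + g(435)) - 126092 = (-311659 + 5/16) - 126092 = -4986539/16 - 126092 = -7004011/16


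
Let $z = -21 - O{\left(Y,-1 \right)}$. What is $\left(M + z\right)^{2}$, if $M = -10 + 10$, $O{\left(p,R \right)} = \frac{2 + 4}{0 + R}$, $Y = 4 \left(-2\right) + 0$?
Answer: $225$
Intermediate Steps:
$Y = -8$ ($Y = -8 + 0 = -8$)
$O{\left(p,R \right)} = \frac{6}{R}$
$z = -15$ ($z = -21 - \frac{6}{-1} = -21 - 6 \left(-1\right) = -21 - -6 = -21 + 6 = -15$)
$M = 0$
$\left(M + z\right)^{2} = \left(0 - 15\right)^{2} = \left(-15\right)^{2} = 225$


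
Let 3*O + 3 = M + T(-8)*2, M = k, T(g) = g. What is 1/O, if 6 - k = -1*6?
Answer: -3/7 ≈ -0.42857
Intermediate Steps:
k = 12 (k = 6 - (-1)*6 = 6 - 1*(-6) = 6 + 6 = 12)
M = 12
O = -7/3 (O = -1 + (12 - 8*2)/3 = -1 + (12 - 16)/3 = -1 + (1/3)*(-4) = -1 - 4/3 = -7/3 ≈ -2.3333)
1/O = 1/(-7/3) = -3/7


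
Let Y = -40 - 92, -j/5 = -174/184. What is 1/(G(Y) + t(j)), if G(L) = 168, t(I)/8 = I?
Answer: 23/4734 ≈ 0.0048585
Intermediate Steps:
j = 435/92 (j = -(-870)/184 = -5*(-87/92) = 435/92 ≈ 4.7283)
t(I) = 8*I
Y = -132
1/(G(Y) + t(j)) = 1/(168 + 8*(435/92)) = 1/(168 + 870/23) = 1/(4734/23) = 23/4734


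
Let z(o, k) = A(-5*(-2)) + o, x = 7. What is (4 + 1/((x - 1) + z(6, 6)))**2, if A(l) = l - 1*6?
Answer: 4225/256 ≈ 16.504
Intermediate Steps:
A(l) = -6 + l (A(l) = l - 6 = -6 + l)
z(o, k) = 4 + o (z(o, k) = (-6 - 5*(-2)) + o = (-6 + 10) + o = 4 + o)
(4 + 1/((x - 1) + z(6, 6)))**2 = (4 + 1/((7 - 1) + (4 + 6)))**2 = (4 + 1/(6 + 10))**2 = (4 + 1/16)**2 = (65/16)**2 = 4225/256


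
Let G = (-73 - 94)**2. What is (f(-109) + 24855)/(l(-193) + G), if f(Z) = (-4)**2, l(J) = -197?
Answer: 3553/3956 ≈ 0.89813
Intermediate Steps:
G = 27889 (G = (-167)**2 = 27889)
f(Z) = 16
(f(-109) + 24855)/(l(-193) + G) = (16 + 24855)/(-197 + 27889) = 24871/27692 = 24871*(1/27692) = 3553/3956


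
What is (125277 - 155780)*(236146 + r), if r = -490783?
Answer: 7767192411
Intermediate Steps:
(125277 - 155780)*(236146 + r) = (125277 - 155780)*(236146 - 490783) = -30503*(-254637) = 7767192411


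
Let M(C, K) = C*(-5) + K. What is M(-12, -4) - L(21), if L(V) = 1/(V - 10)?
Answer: 615/11 ≈ 55.909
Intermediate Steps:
L(V) = 1/(-10 + V)
M(C, K) = K - 5*C (M(C, K) = -5*C + K = K - 5*C)
M(-12, -4) - L(21) = (-4 - 5*(-12)) - 1/(-10 + 21) = (-4 + 60) - 1/11 = 56 - 1*1/11 = 56 - 1/11 = 615/11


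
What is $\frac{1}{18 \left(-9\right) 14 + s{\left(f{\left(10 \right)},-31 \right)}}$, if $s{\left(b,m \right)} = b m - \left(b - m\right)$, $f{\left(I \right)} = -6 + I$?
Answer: $- \frac{1}{2427} \approx -0.00041203$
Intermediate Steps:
$s{\left(b,m \right)} = m - b + b m$
$\frac{1}{18 \left(-9\right) 14 + s{\left(f{\left(10 \right)},-31 \right)}} = \frac{1}{18 \left(-9\right) 14 - \left(35 - \left(-6 + 10\right) \left(-31\right)\right)} = \frac{1}{\left(-162\right) 14 - 159} = \frac{1}{-2268 - 159} = \frac{1}{-2427} = - \frac{1}{2427}$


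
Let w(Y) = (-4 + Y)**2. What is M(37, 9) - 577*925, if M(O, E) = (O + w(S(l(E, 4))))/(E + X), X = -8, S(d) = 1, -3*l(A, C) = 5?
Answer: -533679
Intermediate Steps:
l(A, C) = -5/3 (l(A, C) = -1/3*5 = -5/3)
M(O, E) = (9 + O)/(-8 + E) (M(O, E) = (O + (-4 + 1)**2)/(E - 8) = (O + (-3)**2)/(-8 + E) = (O + 9)/(-8 + E) = (9 + O)/(-8 + E))
M(37, 9) - 577*925 = (9 + 37)/(-8 + 9) - 577*925 = 46/1 - 533725 = 1*46 - 533725 = 46 - 533725 = -533679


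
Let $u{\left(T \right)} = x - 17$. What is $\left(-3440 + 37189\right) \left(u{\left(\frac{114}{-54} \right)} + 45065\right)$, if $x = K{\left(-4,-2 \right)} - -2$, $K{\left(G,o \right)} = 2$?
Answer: $1520459948$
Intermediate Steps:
$x = 4$ ($x = 2 - -2 = 2 + 2 = 4$)
$u{\left(T \right)} = -13$ ($u{\left(T \right)} = 4 - 17 = -13$)
$\left(-3440 + 37189\right) \left(u{\left(\frac{114}{-54} \right)} + 45065\right) = \left(-3440 + 37189\right) \left(-13 + 45065\right) = 33749 \cdot 45052 = 1520459948$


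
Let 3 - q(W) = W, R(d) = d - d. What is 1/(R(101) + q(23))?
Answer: -1/20 ≈ -0.050000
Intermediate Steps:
R(d) = 0
q(W) = 3 - W
1/(R(101) + q(23)) = 1/(0 + (3 - 1*23)) = 1/(0 + (3 - 23)) = 1/(0 - 20) = 1/(-20) = -1/20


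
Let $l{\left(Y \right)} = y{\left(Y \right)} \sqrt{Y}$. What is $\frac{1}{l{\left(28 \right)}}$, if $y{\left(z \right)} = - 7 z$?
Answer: $- \frac{\sqrt{7}}{2744} \approx -0.0009642$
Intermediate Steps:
$l{\left(Y \right)} = - 7 Y^{\frac{3}{2}}$ ($l{\left(Y \right)} = - 7 Y \sqrt{Y} = - 7 Y^{\frac{3}{2}}$)
$\frac{1}{l{\left(28 \right)}} = \frac{1}{\left(-7\right) 28^{\frac{3}{2}}} = \frac{1}{\left(-7\right) 56 \sqrt{7}} = \frac{1}{\left(-392\right) \sqrt{7}} = - \frac{\sqrt{7}}{2744}$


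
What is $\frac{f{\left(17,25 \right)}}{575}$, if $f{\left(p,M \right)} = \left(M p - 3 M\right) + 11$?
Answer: $\frac{361}{575} \approx 0.62783$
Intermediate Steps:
$f{\left(p,M \right)} = 11 - 3 M + M p$ ($f{\left(p,M \right)} = \left(- 3 M + M p\right) + 11 = 11 - 3 M + M p$)
$\frac{f{\left(17,25 \right)}}{575} = \frac{11 - 75 + 25 \cdot 17}{575} = \left(11 - 75 + 425\right) \frac{1}{575} = 361 \cdot \frac{1}{575} = \frac{361}{575}$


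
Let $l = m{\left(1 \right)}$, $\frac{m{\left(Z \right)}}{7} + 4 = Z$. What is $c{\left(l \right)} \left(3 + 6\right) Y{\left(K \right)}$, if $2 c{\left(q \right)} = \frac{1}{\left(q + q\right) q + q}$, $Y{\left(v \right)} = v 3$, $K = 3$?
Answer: $\frac{27}{574} \approx 0.047038$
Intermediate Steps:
$Y{\left(v \right)} = 3 v$
$m{\left(Z \right)} = -28 + 7 Z$
$l = -21$ ($l = -28 + 7 \cdot 1 = -28 + 7 = -21$)
$c{\left(q \right)} = \frac{1}{2 \left(q + 2 q^{2}\right)}$ ($c{\left(q \right)} = \frac{1}{2 \left(\left(q + q\right) q + q\right)} = \frac{1}{2 \left(2 q q + q\right)} = \frac{1}{2 \left(2 q^{2} + q\right)} = \frac{1}{2 \left(q + 2 q^{2}\right)}$)
$c{\left(l \right)} \left(3 + 6\right) Y{\left(K \right)} = \frac{1}{2 \left(-21\right) \left(1 + 2 \left(-21\right)\right)} \left(3 + 6\right) 3 \cdot 3 = \frac{1}{2} \left(- \frac{1}{21}\right) \frac{1}{1 - 42} \cdot 9 \cdot 9 = \frac{1}{2} \left(- \frac{1}{21}\right) \frac{1}{-41} \cdot 81 = \frac{1}{2} \left(- \frac{1}{21}\right) \left(- \frac{1}{41}\right) 81 = \frac{1}{1722} \cdot 81 = \frac{27}{574}$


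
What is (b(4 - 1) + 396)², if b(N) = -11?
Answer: 148225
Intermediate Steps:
(b(4 - 1) + 396)² = (-11 + 396)² = 385² = 148225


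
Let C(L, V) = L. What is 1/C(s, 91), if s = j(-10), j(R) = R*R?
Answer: 1/100 ≈ 0.010000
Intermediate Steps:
j(R) = R²
s = 100 (s = (-10)² = 100)
1/C(s, 91) = 1/100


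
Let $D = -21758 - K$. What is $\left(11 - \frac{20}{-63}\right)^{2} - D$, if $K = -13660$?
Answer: $\frac{32649331}{3969} \approx 8226.1$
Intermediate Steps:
$D = -8098$ ($D = -21758 - -13660 = -21758 + 13660 = -8098$)
$\left(11 - \frac{20}{-63}\right)^{2} - D = \left(11 - \frac{20}{-63}\right)^{2} - -8098 = \left(11 - - \frac{20}{63}\right)^{2} + 8098 = \left(11 + \frac{20}{63}\right)^{2} + 8098 = \left(\frac{713}{63}\right)^{2} + 8098 = \frac{508369}{3969} + 8098 = \frac{32649331}{3969}$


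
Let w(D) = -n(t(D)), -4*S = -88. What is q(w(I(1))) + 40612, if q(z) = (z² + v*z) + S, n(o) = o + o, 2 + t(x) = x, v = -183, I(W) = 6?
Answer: 42162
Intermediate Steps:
S = 22 (S = -¼*(-88) = 22)
t(x) = -2 + x
n(o) = 2*o
w(D) = 4 - 2*D (w(D) = -2*(-2 + D) = -(-4 + 2*D) = 4 - 2*D)
q(z) = 22 + z² - 183*z (q(z) = (z² - 183*z) + 22 = 22 + z² - 183*z)
q(w(I(1))) + 40612 = (22 + (4 - 2*6)² - 183*(4 - 2*6)) + 40612 = (22 + (4 - 12)² - 183*(4 - 12)) + 40612 = (22 + (-8)² - 183*(-8)) + 40612 = (22 + 64 + 1464) + 40612 = 1550 + 40612 = 42162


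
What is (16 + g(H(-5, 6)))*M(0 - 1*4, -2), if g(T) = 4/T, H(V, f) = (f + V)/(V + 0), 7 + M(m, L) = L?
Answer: 36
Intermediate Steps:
M(m, L) = -7 + L
H(V, f) = (V + f)/V
(16 + g(H(-5, 6)))*M(0 - 1*4, -2) = (16 + 4/(((-5 + 6)/(-5))))*(-7 - 2) = (16 + 4/((-⅕*1)))*(-9) = (16 + 4/(-⅕))*(-9) = (16 + 4*(-5))*(-9) = (16 - 20)*(-9) = -4*(-9) = 36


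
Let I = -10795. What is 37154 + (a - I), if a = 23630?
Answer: 71579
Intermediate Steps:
37154 + (a - I) = 37154 + (23630 - 1*(-10795)) = 37154 + (23630 + 10795) = 37154 + 34425 = 71579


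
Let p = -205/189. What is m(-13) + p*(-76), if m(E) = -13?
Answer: 13123/189 ≈ 69.434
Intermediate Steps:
p = -205/189 (p = -205*1/189 = -205/189 ≈ -1.0847)
m(-13) + p*(-76) = -13 - 205/189*(-76) = -13 + 15580/189 = 13123/189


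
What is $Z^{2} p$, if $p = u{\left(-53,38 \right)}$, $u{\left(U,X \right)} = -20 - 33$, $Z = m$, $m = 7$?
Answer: $-2597$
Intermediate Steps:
$Z = 7$
$u{\left(U,X \right)} = -53$
$p = -53$
$Z^{2} p = 7^{2} \left(-53\right) = 49 \left(-53\right) = -2597$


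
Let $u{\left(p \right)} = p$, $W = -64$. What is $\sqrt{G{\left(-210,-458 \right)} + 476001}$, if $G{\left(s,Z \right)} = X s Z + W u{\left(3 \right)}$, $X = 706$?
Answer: $\sqrt{68378889} \approx 8269.2$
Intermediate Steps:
$G{\left(s,Z \right)} = -192 + 706 Z s$ ($G{\left(s,Z \right)} = 706 s Z - 192 = 706 Z s - 192 = -192 + 706 Z s$)
$\sqrt{G{\left(-210,-458 \right)} + 476001} = \sqrt{\left(-192 + 706 \left(-458\right) \left(-210\right)\right) + 476001} = \sqrt{\left(-192 + 67903080\right) + 476001} = \sqrt{67902888 + 476001} = \sqrt{68378889}$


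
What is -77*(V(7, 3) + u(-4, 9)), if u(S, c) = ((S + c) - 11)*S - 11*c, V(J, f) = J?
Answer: 5236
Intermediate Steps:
u(S, c) = -11*c + S*(-11 + S + c) (u(S, c) = (-11 + S + c)*S - 11*c = S*(-11 + S + c) - 11*c = -11*c + S*(-11 + S + c))
-77*(V(7, 3) + u(-4, 9)) = -77*(7 + ((-4)² - 11*(-4) - 11*9 - 4*9)) = -77*(7 + (16 + 44 - 99 - 36)) = -77*(7 - 75) = -77*(-68) = 5236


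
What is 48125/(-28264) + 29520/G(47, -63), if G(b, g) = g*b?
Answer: -108539045/9298856 ≈ -11.672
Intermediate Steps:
G(b, g) = b*g
48125/(-28264) + 29520/G(47, -63) = 48125/(-28264) + 29520/((47*(-63))) = 48125*(-1/28264) + 29520/(-2961) = -48125/28264 + 29520*(-1/2961) = -48125/28264 - 3280/329 = -108539045/9298856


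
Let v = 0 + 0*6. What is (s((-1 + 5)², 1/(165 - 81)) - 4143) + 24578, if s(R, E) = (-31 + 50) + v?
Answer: 20454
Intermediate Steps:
v = 0 (v = 0 + 0 = 0)
s(R, E) = 19 (s(R, E) = (-31 + 50) + 0 = 19 + 0 = 19)
(s((-1 + 5)², 1/(165 - 81)) - 4143) + 24578 = (19 - 4143) + 24578 = -4124 + 24578 = 20454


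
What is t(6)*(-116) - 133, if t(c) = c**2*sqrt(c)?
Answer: -133 - 4176*sqrt(6) ≈ -10362.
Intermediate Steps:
t(c) = c**(5/2)
t(6)*(-116) - 133 = 6**(5/2)*(-116) - 133 = (36*sqrt(6))*(-116) - 133 = -4176*sqrt(6) - 133 = -133 - 4176*sqrt(6)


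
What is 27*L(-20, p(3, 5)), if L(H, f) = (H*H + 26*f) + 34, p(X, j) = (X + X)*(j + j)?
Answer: 53838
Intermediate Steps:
p(X, j) = 4*X*j (p(X, j) = (2*X)*(2*j) = 4*X*j)
L(H, f) = 34 + H² + 26*f (L(H, f) = (H² + 26*f) + 34 = 34 + H² + 26*f)
27*L(-20, p(3, 5)) = 27*(34 + (-20)² + 26*(4*3*5)) = 27*(34 + 400 + 26*60) = 27*(34 + 400 + 1560) = 27*1994 = 53838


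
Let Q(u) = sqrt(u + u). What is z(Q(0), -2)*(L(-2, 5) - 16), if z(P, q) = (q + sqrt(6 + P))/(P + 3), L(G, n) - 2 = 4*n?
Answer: -4 + 2*sqrt(6) ≈ 0.89898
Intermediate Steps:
Q(u) = sqrt(2)*sqrt(u) (Q(u) = sqrt(2*u) = sqrt(2)*sqrt(u))
L(G, n) = 2 + 4*n
z(P, q) = (q + sqrt(6 + P))/(3 + P)
z(Q(0), -2)*(L(-2, 5) - 16) = ((-2 + sqrt(6 + sqrt(2)*sqrt(0)))/(3 + sqrt(2)*sqrt(0)))*((2 + 4*5) - 16) = ((-2 + sqrt(6 + sqrt(2)*0))/(3 + sqrt(2)*0))*((2 + 20) - 16) = ((-2 + sqrt(6 + 0))/(3 + 0))*(22 - 16) = ((-2 + sqrt(6))/3)*6 = (-2/3 + sqrt(6)/3)*6 = -4 + 2*sqrt(6)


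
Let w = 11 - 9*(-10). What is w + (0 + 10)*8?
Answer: 181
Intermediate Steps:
w = 101 (w = 11 + 90 = 101)
w + (0 + 10)*8 = 101 + (0 + 10)*8 = 101 + 10*8 = 101 + 80 = 181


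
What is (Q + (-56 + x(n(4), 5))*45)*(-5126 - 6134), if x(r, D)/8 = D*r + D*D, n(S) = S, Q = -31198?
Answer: 197252680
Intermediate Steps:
x(r, D) = 8*D² + 8*D*r (x(r, D) = 8*(D*r + D*D) = 8*(D*r + D²) = 8*(D² + D*r) = 8*D² + 8*D*r)
(Q + (-56 + x(n(4), 5))*45)*(-5126 - 6134) = (-31198 + (-56 + 8*5*(5 + 4))*45)*(-5126 - 6134) = (-31198 + (-56 + 8*5*9)*45)*(-11260) = (-31198 + (-56 + 360)*45)*(-11260) = (-31198 + 304*45)*(-11260) = (-31198 + 13680)*(-11260) = -17518*(-11260) = 197252680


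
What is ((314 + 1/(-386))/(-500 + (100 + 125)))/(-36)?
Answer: 13467/424600 ≈ 0.031717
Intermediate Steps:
((314 + 1/(-386))/(-500 + (100 + 125)))/(-36) = ((314 - 1/386)/(-500 + 225))*(-1/36) = ((121203/386)/(-275))*(-1/36) = ((121203/386)*(-1/275))*(-1/36) = -121203/106150*(-1/36) = 13467/424600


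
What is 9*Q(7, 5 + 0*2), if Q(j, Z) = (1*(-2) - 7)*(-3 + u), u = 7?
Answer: -324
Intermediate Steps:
Q(j, Z) = -36 (Q(j, Z) = (1*(-2) - 7)*(-3 + 7) = (-2 - 7)*4 = -9*4 = -36)
9*Q(7, 5 + 0*2) = 9*(-36) = -324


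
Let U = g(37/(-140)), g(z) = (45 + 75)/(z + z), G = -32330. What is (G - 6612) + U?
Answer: -1449254/37 ≈ -39169.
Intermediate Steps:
g(z) = 60/z (g(z) = 120/((2*z)) = 120*(1/(2*z)) = 60/z)
U = -8400/37 (U = 60/((37/(-140))) = 60/((37*(-1/140))) = 60/(-37/140) = 60*(-140/37) = -8400/37 ≈ -227.03)
(G - 6612) + U = (-32330 - 6612) - 8400/37 = -38942 - 8400/37 = -1449254/37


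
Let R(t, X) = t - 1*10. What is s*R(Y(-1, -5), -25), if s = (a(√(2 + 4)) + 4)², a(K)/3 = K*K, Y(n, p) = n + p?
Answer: -7744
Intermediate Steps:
R(t, X) = -10 + t (R(t, X) = t - 10 = -10 + t)
a(K) = 3*K² (a(K) = 3*(K*K) = 3*K²)
s = 484 (s = (3*(√(2 + 4))² + 4)² = (3*(√6)² + 4)² = (3*6 + 4)² = (18 + 4)² = 22² = 484)
s*R(Y(-1, -5), -25) = 484*(-10 + (-1 - 5)) = 484*(-10 - 6) = 484*(-16) = -7744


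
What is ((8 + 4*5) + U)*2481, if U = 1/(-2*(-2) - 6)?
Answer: 136455/2 ≈ 68228.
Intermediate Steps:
U = -½ (U = 1/(4 - 6) = 1/(-2) = -½ ≈ -0.50000)
((8 + 4*5) + U)*2481 = ((8 + 4*5) - ½)*2481 = ((8 + 20) - ½)*2481 = (28 - ½)*2481 = (55/2)*2481 = 136455/2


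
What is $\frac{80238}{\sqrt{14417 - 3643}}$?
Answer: $\frac{40119 \sqrt{10774}}{5387} \approx 773.02$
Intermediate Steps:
$\frac{80238}{\sqrt{14417 - 3643}} = \frac{80238}{\sqrt{10774}} = 80238 \frac{\sqrt{10774}}{10774} = \frac{40119 \sqrt{10774}}{5387}$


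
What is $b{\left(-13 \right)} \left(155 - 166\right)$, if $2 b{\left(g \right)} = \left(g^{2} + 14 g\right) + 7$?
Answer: $33$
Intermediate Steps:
$b{\left(g \right)} = \frac{7}{2} + \frac{g^{2}}{2} + 7 g$ ($b{\left(g \right)} = \frac{\left(g^{2} + 14 g\right) + 7}{2} = \frac{7 + g^{2} + 14 g}{2} = \frac{7}{2} + \frac{g^{2}}{2} + 7 g$)
$b{\left(-13 \right)} \left(155 - 166\right) = \left(\frac{7}{2} + \frac{\left(-13\right)^{2}}{2} + 7 \left(-13\right)\right) \left(155 - 166\right) = \left(\frac{7}{2} + \frac{1}{2} \cdot 169 - 91\right) \left(-11\right) = \left(\frac{7}{2} + \frac{169}{2} - 91\right) \left(-11\right) = \left(-3\right) \left(-11\right) = 33$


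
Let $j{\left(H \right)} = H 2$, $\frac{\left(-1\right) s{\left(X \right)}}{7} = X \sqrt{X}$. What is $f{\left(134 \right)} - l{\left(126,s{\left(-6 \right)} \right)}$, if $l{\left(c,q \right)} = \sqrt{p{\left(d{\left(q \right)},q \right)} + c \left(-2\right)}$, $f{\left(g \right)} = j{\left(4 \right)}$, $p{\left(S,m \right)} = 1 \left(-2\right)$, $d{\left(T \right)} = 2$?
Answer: $8 - i \sqrt{254} \approx 8.0 - 15.937 i$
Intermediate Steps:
$p{\left(S,m \right)} = -2$
$s{\left(X \right)} = - 7 X^{\frac{3}{2}}$ ($s{\left(X \right)} = - 7 X \sqrt{X} = - 7 X^{\frac{3}{2}}$)
$j{\left(H \right)} = 2 H$
$f{\left(g \right)} = 8$ ($f{\left(g \right)} = 2 \cdot 4 = 8$)
$l{\left(c,q \right)} = \sqrt{-2 - 2 c}$ ($l{\left(c,q \right)} = \sqrt{-2 + c \left(-2\right)} = \sqrt{-2 - 2 c}$)
$f{\left(134 \right)} - l{\left(126,s{\left(-6 \right)} \right)} = 8 - \sqrt{-2 - 252} = 8 - \sqrt{-254} = 8 - i \sqrt{254}$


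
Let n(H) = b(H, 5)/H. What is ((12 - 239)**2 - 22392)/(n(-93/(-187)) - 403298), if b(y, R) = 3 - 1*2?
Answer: -2709741/37506527 ≈ -0.072247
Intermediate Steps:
b(y, R) = 1 (b(y, R) = 3 - 2 = 1)
n(H) = 1/H
((12 - 239)**2 - 22392)/(n(-93/(-187)) - 403298) = ((12 - 239)**2 - 22392)/(1/(-93/(-187)) - 403298) = ((-227)**2 - 22392)/(1/(-93*(-1/187)) - 403298) = (51529 - 22392)/(1/(93/187) - 403298) = 29137/(187/93 - 403298) = 29137/(-37506527/93) = 29137*(-93/37506527) = -2709741/37506527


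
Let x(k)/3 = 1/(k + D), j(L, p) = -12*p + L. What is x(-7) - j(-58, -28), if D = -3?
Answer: -2783/10 ≈ -278.30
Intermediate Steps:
j(L, p) = L - 12*p
x(k) = 3/(-3 + k) (x(k) = 3/(k - 3) = 3/(-3 + k))
x(-7) - j(-58, -28) = 3/(-3 - 7) - (-58 - 12*(-28)) = 3/(-10) - (-58 + 336) = 3*(-⅒) - 1*278 = -3/10 - 278 = -2783/10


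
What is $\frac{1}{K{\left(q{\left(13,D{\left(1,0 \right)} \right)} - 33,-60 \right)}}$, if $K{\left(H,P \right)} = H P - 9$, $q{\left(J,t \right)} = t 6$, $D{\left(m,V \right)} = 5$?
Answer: $\frac{1}{171} \approx 0.005848$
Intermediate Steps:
$q{\left(J,t \right)} = 6 t$
$K{\left(H,P \right)} = -9 + H P$
$\frac{1}{K{\left(q{\left(13,D{\left(1,0 \right)} \right)} - 33,-60 \right)}} = \frac{1}{-9 + \left(6 \cdot 5 - 33\right) \left(-60\right)} = \frac{1}{-9 + \left(30 - 33\right) \left(-60\right)} = \frac{1}{-9 - -180} = \frac{1}{-9 + 180} = \frac{1}{171}$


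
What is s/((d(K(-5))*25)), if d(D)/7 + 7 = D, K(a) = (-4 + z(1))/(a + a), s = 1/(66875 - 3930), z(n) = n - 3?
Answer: -1/70498400 ≈ -1.4185e-8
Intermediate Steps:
z(n) = -3 + n
s = 1/62945 ≈ 1.5887e-5
K(a) = -3/a (K(a) = (-4 + (-3 + 1))/(a + a) = (-4 - 2)/((2*a)) = -3/a)
d(D) = -49 + 7*D
s/((d(K(-5))*25)) = 1/(62945*(((-49 + 7*(-3/(-5)))*25))) = 1/(62945*(((-49 + 7*(-3*(-⅕)))*25))) = 1/(62945*(((-49 + 7*(⅗))*25))) = 1/(62945*(((-49 + 21/5)*25))) = 1/(62945*((-224/5*25))) = (1/62945)/(-1120) = (1/62945)*(-1/1120) = -1/70498400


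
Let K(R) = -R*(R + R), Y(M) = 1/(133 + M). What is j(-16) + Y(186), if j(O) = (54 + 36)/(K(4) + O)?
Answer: -4777/2552 ≈ -1.8719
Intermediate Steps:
K(R) = -2*R**2 (K(R) = -R*2*R = -2*R**2)
j(O) = 90/(-32 + O) (j(O) = (54 + 36)/(-2*4**2 + O) = 90/(-2*16 + O) = 90/(-32 + O))
j(-16) + Y(186) = 90/(-32 - 16) + 1/(133 + 186) = 90/(-48) + 1/319 = 90*(-1/48) + 1/319 = -15/8 + 1/319 = -4777/2552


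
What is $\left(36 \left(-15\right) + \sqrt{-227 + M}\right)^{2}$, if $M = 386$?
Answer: $\left(540 - \sqrt{159}\right)^{2} \approx 2.7814 \cdot 10^{5}$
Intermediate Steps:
$\left(36 \left(-15\right) + \sqrt{-227 + M}\right)^{2} = \left(36 \left(-15\right) + \sqrt{-227 + 386}\right)^{2} = \left(-540 + \sqrt{159}\right)^{2}$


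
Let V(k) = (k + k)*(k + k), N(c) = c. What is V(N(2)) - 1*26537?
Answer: -26521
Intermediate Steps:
V(k) = 4*k² (V(k) = (2*k)*(2*k) = 4*k²)
V(N(2)) - 1*26537 = 4*2² - 1*26537 = 4*4 - 26537 = 16 - 26537 = -26521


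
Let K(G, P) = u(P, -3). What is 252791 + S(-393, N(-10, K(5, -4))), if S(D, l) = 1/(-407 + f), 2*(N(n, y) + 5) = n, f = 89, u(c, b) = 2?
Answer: 80387537/318 ≈ 2.5279e+5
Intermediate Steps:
K(G, P) = 2
N(n, y) = -5 + n/2
S(D, l) = -1/318 (S(D, l) = 1/(-407 + 89) = 1/(-318) = -1/318)
252791 + S(-393, N(-10, K(5, -4))) = 252791 - 1/318 = 80387537/318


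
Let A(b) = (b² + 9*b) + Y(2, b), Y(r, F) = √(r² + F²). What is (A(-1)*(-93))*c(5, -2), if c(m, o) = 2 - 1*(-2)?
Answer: 2976 - 372*√5 ≈ 2144.2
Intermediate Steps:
c(m, o) = 4 (c(m, o) = 2 + 2 = 4)
Y(r, F) = √(F² + r²)
A(b) = b² + √(4 + b²) + 9*b (A(b) = (b² + 9*b) + √(b² + 2²) = (b² + 9*b) + √(b² + 4) = (b² + 9*b) + √(4 + b²) = b² + √(4 + b²) + 9*b)
(A(-1)*(-93))*c(5, -2) = (((-1)² + √(4 + (-1)²) + 9*(-1))*(-93))*4 = ((1 + √(4 + 1) - 9)*(-93))*4 = ((1 + √5 - 9)*(-93))*4 = ((-8 + √5)*(-93))*4 = (744 - 93*√5)*4 = 2976 - 372*√5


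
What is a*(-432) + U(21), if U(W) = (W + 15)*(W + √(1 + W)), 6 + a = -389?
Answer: 171396 + 36*√22 ≈ 1.7156e+5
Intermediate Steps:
a = -395 (a = -6 - 389 = -395)
U(W) = (15 + W)*(W + √(1 + W))
a*(-432) + U(21) = -395*(-432) + (21² + 15*21 + 15*√(1 + 21) + 21*√(1 + 21)) = 170640 + (441 + 315 + 15*√22 + 21*√22) = 170640 + (756 + 36*√22) = 171396 + 36*√22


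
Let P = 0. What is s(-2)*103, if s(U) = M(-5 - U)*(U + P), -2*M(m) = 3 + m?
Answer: 0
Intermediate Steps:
M(m) = -3/2 - m/2 (M(m) = -(3 + m)/2 = -3/2 - m/2)
s(U) = U*(1 + U/2) (s(U) = (-3/2 - (-5 - U)/2)*(U + 0) = (-3/2 + (5/2 + U/2))*U = (1 + U/2)*U = U*(1 + U/2))
s(-2)*103 = ((½)*(-2)*(2 - 2))*103 = ((½)*(-2)*0)*103 = 0*103 = 0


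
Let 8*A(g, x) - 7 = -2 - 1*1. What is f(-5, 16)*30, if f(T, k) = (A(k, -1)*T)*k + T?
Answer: -1350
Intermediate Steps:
A(g, x) = ½ (A(g, x) = 7/8 + (-2 - 1*1)/8 = 7/8 + (-2 - 1)/8 = 7/8 + (⅛)*(-3) = 7/8 - 3/8 = ½)
f(T, k) = T + T*k/2 (f(T, k) = (T/2)*k + T = T*k/2 + T = T + T*k/2)
f(-5, 16)*30 = ((½)*(-5)*(2 + 16))*30 = ((½)*(-5)*18)*30 = -45*30 = -1350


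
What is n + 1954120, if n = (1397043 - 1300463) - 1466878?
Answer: 583822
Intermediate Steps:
n = -1370298 (n = 96580 - 1466878 = -1370298)
n + 1954120 = -1370298 + 1954120 = 583822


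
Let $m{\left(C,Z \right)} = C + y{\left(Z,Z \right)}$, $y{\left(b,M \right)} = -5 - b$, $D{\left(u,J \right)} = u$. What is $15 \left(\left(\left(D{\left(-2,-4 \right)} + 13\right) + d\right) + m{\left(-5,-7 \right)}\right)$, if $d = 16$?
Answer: $360$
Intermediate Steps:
$m{\left(C,Z \right)} = -5 + C - Z$ ($m{\left(C,Z \right)} = C - \left(5 + Z\right) = -5 + C - Z$)
$15 \left(\left(\left(D{\left(-2,-4 \right)} + 13\right) + d\right) + m{\left(-5,-7 \right)}\right) = 15 \left(\left(\left(-2 + 13\right) + 16\right) - 3\right) = 15 \left(\left(11 + 16\right) - 3\right) = 15 \left(27 - 3\right) = 15 \cdot 24 = 360$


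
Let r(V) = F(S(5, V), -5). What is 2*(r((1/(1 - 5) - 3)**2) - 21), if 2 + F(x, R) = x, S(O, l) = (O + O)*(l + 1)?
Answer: 741/4 ≈ 185.25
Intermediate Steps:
S(O, l) = 2*O*(1 + l) (S(O, l) = (2*O)*(1 + l) = 2*O*(1 + l))
F(x, R) = -2 + x
r(V) = 8 + 10*V (r(V) = -2 + 2*5*(1 + V) = -2 + (10 + 10*V) = 8 + 10*V)
2*(r((1/(1 - 5) - 3)**2) - 21) = 2*((8 + 10*(1/(1 - 5) - 3)**2) - 21) = 2*((8 + 10*(1/(-4) - 3)**2) - 21) = 2*((8 + 10*(-1/4 - 3)**2) - 21) = 2*((8 + 10*(-13/4)**2) - 21) = 2*((8 + 10*(169/16)) - 21) = 2*((8 + 845/8) - 21) = 2*(909/8 - 21) = 2*(741/8) = 741/4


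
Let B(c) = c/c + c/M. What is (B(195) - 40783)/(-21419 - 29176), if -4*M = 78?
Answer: 40792/50595 ≈ 0.80625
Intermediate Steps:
M = -39/2 (M = -¼*78 = -39/2 ≈ -19.500)
B(c) = 1 - 2*c/39 (B(c) = c/c + c/(-39/2) = 1 + c*(-2/39) = 1 - 2*c/39)
(B(195) - 40783)/(-21419 - 29176) = ((1 - 2/39*195) - 40783)/(-21419 - 29176) = ((1 - 10) - 40783)/(-50595) = (-9 - 40783)*(-1/50595) = -40792*(-1/50595) = 40792/50595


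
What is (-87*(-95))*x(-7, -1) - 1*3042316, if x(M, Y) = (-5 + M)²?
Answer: -1852156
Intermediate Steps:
(-87*(-95))*x(-7, -1) - 1*3042316 = (-87*(-95))*(-5 - 7)² - 1*3042316 = 8265*(-12)² - 3042316 = 8265*144 - 3042316 = 1190160 - 3042316 = -1852156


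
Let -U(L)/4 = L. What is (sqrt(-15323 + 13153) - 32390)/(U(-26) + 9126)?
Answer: -3239/923 + I*sqrt(2170)/9230 ≈ -3.5092 + 0.0050469*I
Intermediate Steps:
U(L) = -4*L
(sqrt(-15323 + 13153) - 32390)/(U(-26) + 9126) = (sqrt(-15323 + 13153) - 32390)/(-4*(-26) + 9126) = (sqrt(-2170) - 32390)/(104 + 9126) = (I*sqrt(2170) - 32390)/9230 = (-32390 + I*sqrt(2170))*(1/9230) = -3239/923 + I*sqrt(2170)/9230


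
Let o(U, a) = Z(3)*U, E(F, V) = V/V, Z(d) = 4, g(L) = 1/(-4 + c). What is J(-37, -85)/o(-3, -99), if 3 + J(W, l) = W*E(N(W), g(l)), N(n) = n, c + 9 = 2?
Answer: 10/3 ≈ 3.3333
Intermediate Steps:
c = -7 (c = -9 + 2 = -7)
g(L) = -1/11 (g(L) = 1/(-4 - 7) = 1/(-11) = -1/11)
E(F, V) = 1
o(U, a) = 4*U
J(W, l) = -3 + W (J(W, l) = -3 + W*1 = -3 + W)
J(-37, -85)/o(-3, -99) = (-3 - 37)/((4*(-3))) = -40/(-12) = -40*(-1/12) = 10/3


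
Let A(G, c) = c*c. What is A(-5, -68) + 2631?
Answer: 7255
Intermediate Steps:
A(G, c) = c²
A(-5, -68) + 2631 = (-68)² + 2631 = 4624 + 2631 = 7255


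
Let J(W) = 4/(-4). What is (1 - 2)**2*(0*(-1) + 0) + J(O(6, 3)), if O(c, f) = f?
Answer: -1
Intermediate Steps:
J(W) = -1 (J(W) = 4*(-1/4) = -1)
(1 - 2)**2*(0*(-1) + 0) + J(O(6, 3)) = (1 - 2)**2*(0*(-1) + 0) - 1 = (-1)**2*(0 + 0) - 1 = 1*0 - 1 = 0 - 1 = -1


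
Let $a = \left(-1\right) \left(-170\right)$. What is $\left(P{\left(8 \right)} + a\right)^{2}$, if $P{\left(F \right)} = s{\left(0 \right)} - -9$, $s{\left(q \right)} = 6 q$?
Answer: $32041$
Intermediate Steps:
$a = 170$
$P{\left(F \right)} = 9$ ($P{\left(F \right)} = 6 \cdot 0 - -9 = 0 + 9 = 9$)
$\left(P{\left(8 \right)} + a\right)^{2} = \left(9 + 170\right)^{2} = 179^{2} = 32041$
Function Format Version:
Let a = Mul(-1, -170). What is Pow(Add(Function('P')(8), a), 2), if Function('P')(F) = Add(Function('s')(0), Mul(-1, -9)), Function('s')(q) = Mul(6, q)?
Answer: 32041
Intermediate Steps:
a = 170
Function('P')(F) = 9 (Function('P')(F) = Add(Mul(6, 0), Mul(-1, -9)) = Add(0, 9) = 9)
Pow(Add(Function('P')(8), a), 2) = Pow(Add(9, 170), 2) = Pow(179, 2) = 32041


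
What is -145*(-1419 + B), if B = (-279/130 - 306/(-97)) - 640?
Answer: 752586917/2522 ≈ 2.9841e+5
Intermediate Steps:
B = -8057683/12610 (B = (-279*1/130 - 306*(-1/97)) - 640 = (-279/130 + 306/97) - 640 = 12717/12610 - 640 = -8057683/12610 ≈ -638.99)
-145*(-1419 + B) = -145*(-1419 - 8057683/12610) = -145*(-25951273/12610) = 752586917/2522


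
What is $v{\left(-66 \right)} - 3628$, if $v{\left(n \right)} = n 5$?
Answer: $-3958$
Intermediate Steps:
$v{\left(n \right)} = 5 n$
$v{\left(-66 \right)} - 3628 = 5 \left(-66\right) - 3628 = -330 + \left(-3869 + 241\right) = -330 - 3628 = -3958$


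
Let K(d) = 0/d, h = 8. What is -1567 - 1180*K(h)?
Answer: -1567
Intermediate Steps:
K(d) = 0
-1567 - 1180*K(h) = -1567 - 1180*0 = -1567 + 0 = -1567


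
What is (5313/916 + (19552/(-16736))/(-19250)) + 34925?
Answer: 161066950545213/4611029500 ≈ 34931.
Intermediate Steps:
(5313/916 + (19552/(-16736))/(-19250)) + 34925 = (5313*(1/916) + (19552*(-1/16736))*(-1/19250)) + 34925 = (5313/916 - 611/523*(-1/19250)) + 34925 = (5313/916 + 611/10067750) + 34925 = 26745257713/4611029500 + 34925 = 161066950545213/4611029500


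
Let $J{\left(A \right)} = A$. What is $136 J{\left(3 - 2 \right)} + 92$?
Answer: $228$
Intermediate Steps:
$136 J{\left(3 - 2 \right)} + 92 = 136 \left(3 - 2\right) + 92 = 136 \cdot 1 + 92 = 136 + 92 = 228$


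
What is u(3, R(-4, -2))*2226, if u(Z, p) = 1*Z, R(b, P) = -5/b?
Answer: 6678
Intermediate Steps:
u(Z, p) = Z
u(3, R(-4, -2))*2226 = 3*2226 = 6678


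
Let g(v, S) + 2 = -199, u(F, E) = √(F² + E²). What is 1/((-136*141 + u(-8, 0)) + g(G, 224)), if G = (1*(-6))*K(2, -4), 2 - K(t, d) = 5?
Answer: -1/19369 ≈ -5.1629e-5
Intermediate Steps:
K(t, d) = -3 (K(t, d) = 2 - 1*5 = 2 - 5 = -3)
u(F, E) = √(E² + F²)
G = 18 (G = (1*(-6))*(-3) = -6*(-3) = 18)
g(v, S) = -201 (g(v, S) = -2 - 199 = -201)
1/((-136*141 + u(-8, 0)) + g(G, 224)) = 1/((-136*141 + √(0² + (-8)²)) - 201) = 1/((-19176 + √(0 + 64)) - 201) = 1/((-19176 + √64) - 201) = 1/((-19176 + 8) - 201) = 1/(-19168 - 201) = 1/(-19369) = -1/19369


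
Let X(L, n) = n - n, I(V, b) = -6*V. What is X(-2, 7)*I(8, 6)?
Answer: 0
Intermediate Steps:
X(L, n) = 0
X(-2, 7)*I(8, 6) = 0*(-6*8) = 0*(-48) = 0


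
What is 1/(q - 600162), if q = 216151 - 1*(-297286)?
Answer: -1/86725 ≈ -1.1531e-5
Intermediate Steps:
q = 513437 (q = 216151 + 297286 = 513437)
1/(q - 600162) = 1/(513437 - 600162) = 1/(-86725) = -1/86725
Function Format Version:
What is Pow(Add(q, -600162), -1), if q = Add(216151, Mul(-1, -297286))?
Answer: Rational(-1, 86725) ≈ -1.1531e-5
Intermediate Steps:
q = 513437 (q = Add(216151, 297286) = 513437)
Pow(Add(q, -600162), -1) = Pow(Add(513437, -600162), -1) = Pow(-86725, -1) = Rational(-1, 86725)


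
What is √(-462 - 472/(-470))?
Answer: I*√25458490/235 ≈ 21.471*I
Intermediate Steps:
√(-462 - 472/(-470)) = √(-462 - 472*(-1/470)) = √(-462 + 236/235) = √(-108334/235) = I*√25458490/235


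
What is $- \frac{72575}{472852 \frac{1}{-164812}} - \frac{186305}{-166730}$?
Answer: $\frac{99719206132443}{3941930698} \approx 25297.0$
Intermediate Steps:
$- \frac{72575}{472852 \frac{1}{-164812}} - \frac{186305}{-166730} = - \frac{72575}{472852 \left(- \frac{1}{164812}\right)} - - \frac{37261}{33346} = - \frac{72575}{- \frac{118213}{41203}} + \frac{37261}{33346} = \left(-72575\right) \left(- \frac{41203}{118213}\right) + \frac{37261}{33346} = \frac{2990307725}{118213} + \frac{37261}{33346} = \frac{99719206132443}{3941930698}$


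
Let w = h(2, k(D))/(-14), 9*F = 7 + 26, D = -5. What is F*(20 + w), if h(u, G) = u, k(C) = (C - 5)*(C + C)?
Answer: 1529/21 ≈ 72.810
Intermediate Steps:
k(C) = 2*C*(-5 + C) (k(C) = (-5 + C)*(2*C) = 2*C*(-5 + C))
F = 11/3 (F = (7 + 26)/9 = (⅑)*33 = 11/3 ≈ 3.6667)
w = -⅐ (w = 2/(-14) = 2*(-1/14) = -⅐ ≈ -0.14286)
F*(20 + w) = 11*(20 - ⅐)/3 = (11/3)*(139/7) = 1529/21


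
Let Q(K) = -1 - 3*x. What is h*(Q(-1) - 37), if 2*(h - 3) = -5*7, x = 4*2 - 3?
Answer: 1537/2 ≈ 768.50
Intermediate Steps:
x = 5 (x = 8 - 3 = 5)
Q(K) = -16 (Q(K) = -1 - 3*5 = -1 - 15 = -16)
h = -29/2 (h = 3 + (-5*7)/2 = 3 + (1/2)*(-35) = 3 - 35/2 = -29/2 ≈ -14.500)
h*(Q(-1) - 37) = -29*(-16 - 37)/2 = -29/2*(-53) = 1537/2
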